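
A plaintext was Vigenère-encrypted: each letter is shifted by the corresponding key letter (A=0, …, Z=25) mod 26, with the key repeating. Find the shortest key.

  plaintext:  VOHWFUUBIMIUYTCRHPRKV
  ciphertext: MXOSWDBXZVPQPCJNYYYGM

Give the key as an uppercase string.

  i= 0: M-V = 17 → R
  i= 1: X-O =  9 → J
  i= 2: O-H =  7 → H
  i= 3: S-W = 22 → W
  i= 4: W-F = 17 → R
  i= 5: D-U =  9 → J
  i= 6: B-U =  7 → H
  i= 7: X-B = 22 → W
  i= 8: Z-I = 17 → R
  i= 9: V-M =  9 → J
  i=10: P-I =  7 → H
  i=11: Q-U = 22 → W
  i=12: P-Y = 17 → R
  i=13: C-T =  9 → J
  i=14: J-C =  7 → H
  i=15: N-R = 22 → W
  i=16: Y-H = 17 → R
  i=17: Y-P =  9 → J
  i=18: Y-R =  7 → H
  i=19: G-K = 22 → W
  i=20: M-V = 17 → R
  shifts repeat with period 4: RJHW

RJHW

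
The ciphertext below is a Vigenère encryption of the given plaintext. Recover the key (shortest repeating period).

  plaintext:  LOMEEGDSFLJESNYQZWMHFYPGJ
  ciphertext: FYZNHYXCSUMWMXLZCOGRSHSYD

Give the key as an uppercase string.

  i= 0: F-L = 20 → U
  i= 1: Y-O = 10 → K
  i= 2: Z-M = 13 → N
  i= 3: N-E =  9 → J
  i= 4: H-E =  3 → D
  i= 5: Y-G = 18 → S
  i= 6: X-D = 20 → U
  i= 7: C-S = 10 → K
  i= 8: S-F = 13 → N
  i= 9: U-L =  9 → J
  i=10: M-J =  3 → D
  i=11: W-E = 18 → S
  i=12: M-S = 20 → U
  i=13: X-N = 10 → K
  i=14: L-Y = 13 → N
  i=15: Z-Q =  9 → J
  i=16: C-Z =  3 → D
  i=17: O-W = 18 → S
  i=18: G-M = 20 → U
  i=19: R-H = 10 → K
  i=20: S-F = 13 → N
  i=21: H-Y =  9 → J
  i=22: S-P =  3 → D
  i=23: Y-G = 18 → S
  i=24: D-J = 20 → U
  shifts repeat with period 6: UKNJDS

UKNJDS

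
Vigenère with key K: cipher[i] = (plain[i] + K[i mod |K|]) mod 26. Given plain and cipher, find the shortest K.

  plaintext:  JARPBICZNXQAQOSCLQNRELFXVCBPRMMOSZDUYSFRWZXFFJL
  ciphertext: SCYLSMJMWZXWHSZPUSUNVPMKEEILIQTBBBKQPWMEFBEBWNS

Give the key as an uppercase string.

JCHWREHN

  i= 0: S-J =  9 → J
  i= 1: C-A =  2 → C
  i= 2: Y-R =  7 → H
  i= 3: L-P = 22 → W
  i= 4: S-B = 17 → R
  i= 5: M-I =  4 → E
  i= 6: J-C =  7 → H
  i= 7: M-Z = 13 → N
  i= 8: W-N =  9 → J
  i= 9: Z-X =  2 → C
  i=10: X-Q =  7 → H
  i=11: W-A = 22 → W
  i=12: H-Q = 17 → R
  i=13: S-O =  4 → E
  i=14: Z-S =  7 → H
  i=15: P-C = 13 → N
  i=16: U-L =  9 → J
  i=17: S-Q =  2 → C
  i=18: U-N =  7 → H
  i=19: N-R = 22 → W
  i=20: V-E = 17 → R
  i=21: P-L =  4 → E
  i=22: M-F =  7 → H
  i=23: K-X = 13 → N
  i=24: E-V =  9 → J
  i=25: E-C =  2 → C
  i=26: I-B =  7 → H
  i=27: L-P = 22 → W
  i=28: I-R = 17 → R
  i=29: Q-M =  4 → E
  i=30: T-M =  7 → H
  i=31: B-O = 13 → N
  i=32: B-S =  9 → J
  i=33: B-Z =  2 → C
  i=34: K-D =  7 → H
  i=35: Q-U = 22 → W
  i=36: P-Y = 17 → R
  i=37: W-S =  4 → E
  i=38: M-F =  7 → H
  i=39: E-R = 13 → N
  i=40: F-W =  9 → J
  i=41: B-Z =  2 → C
  i=42: E-X =  7 → H
  i=43: B-F = 22 → W
  i=44: W-F = 17 → R
  i=45: N-J =  4 → E
  i=46: S-L =  7 → H
  shifts repeat with period 8: JCHWREHN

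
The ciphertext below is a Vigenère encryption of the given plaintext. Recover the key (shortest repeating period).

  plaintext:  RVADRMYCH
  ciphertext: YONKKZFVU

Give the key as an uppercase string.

  i= 0: Y-R =  7 → H
  i= 1: O-V = 19 → T
  i= 2: N-A = 13 → N
  i= 3: K-D =  7 → H
  i= 4: K-R = 19 → T
  i= 5: Z-M = 13 → N
  i= 6: F-Y =  7 → H
  i= 7: V-C = 19 → T
  i= 8: U-H = 13 → N
  shifts repeat with period 3: HTN

HTN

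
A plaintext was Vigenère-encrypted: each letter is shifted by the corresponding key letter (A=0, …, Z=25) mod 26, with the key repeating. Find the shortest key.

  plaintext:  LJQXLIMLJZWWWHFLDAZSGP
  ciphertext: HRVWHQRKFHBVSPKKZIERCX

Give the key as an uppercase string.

  i= 0: H-L = 22 → W
  i= 1: R-J =  8 → I
  i= 2: V-Q =  5 → F
  i= 3: W-X = 25 → Z
  i= 4: H-L = 22 → W
  i= 5: Q-I =  8 → I
  i= 6: R-M =  5 → F
  i= 7: K-L = 25 → Z
  i= 8: F-J = 22 → W
  i= 9: H-Z =  8 → I
  i=10: B-W =  5 → F
  i=11: V-W = 25 → Z
  i=12: S-W = 22 → W
  i=13: P-H =  8 → I
  i=14: K-F =  5 → F
  i=15: K-L = 25 → Z
  i=16: Z-D = 22 → W
  i=17: I-A =  8 → I
  i=18: E-Z =  5 → F
  i=19: R-S = 25 → Z
  i=20: C-G = 22 → W
  i=21: X-P =  8 → I
  shifts repeat with period 4: WIFZ

WIFZ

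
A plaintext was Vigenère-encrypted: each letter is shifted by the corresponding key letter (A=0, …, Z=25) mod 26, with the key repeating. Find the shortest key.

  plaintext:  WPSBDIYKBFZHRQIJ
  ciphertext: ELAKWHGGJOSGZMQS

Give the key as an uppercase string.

  i= 0: E-W =  8 → I
  i= 1: L-P = 22 → W
  i= 2: A-S =  8 → I
  i= 3: K-B =  9 → J
  i= 4: W-D = 19 → T
  i= 5: H-I = 25 → Z
  i= 6: G-Y =  8 → I
  i= 7: G-K = 22 → W
  i= 8: J-B =  8 → I
  i= 9: O-F =  9 → J
  i=10: S-Z = 19 → T
  i=11: G-H = 25 → Z
  i=12: Z-R =  8 → I
  i=13: M-Q = 22 → W
  i=14: Q-I =  8 → I
  i=15: S-J =  9 → J
  shifts repeat with period 6: IWIJTZ

IWIJTZ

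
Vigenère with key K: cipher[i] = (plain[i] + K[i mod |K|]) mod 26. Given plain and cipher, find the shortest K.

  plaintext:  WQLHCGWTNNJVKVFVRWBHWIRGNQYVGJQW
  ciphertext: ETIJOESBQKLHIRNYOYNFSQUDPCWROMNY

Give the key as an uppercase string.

  i= 0: E-W =  8 → I
  i= 1: T-Q =  3 → D
  i= 2: I-L = 23 → X
  i= 3: J-H =  2 → C
  i= 4: O-C = 12 → M
  i= 5: E-G = 24 → Y
  i= 6: S-W = 22 → W
  i= 7: B-T =  8 → I
  i= 8: Q-N =  3 → D
  i= 9: K-N = 23 → X
  i=10: L-J =  2 → C
  i=11: H-V = 12 → M
  i=12: I-K = 24 → Y
  i=13: R-V = 22 → W
  i=14: N-F =  8 → I
  i=15: Y-V =  3 → D
  i=16: O-R = 23 → X
  i=17: Y-W =  2 → C
  i=18: N-B = 12 → M
  i=19: F-H = 24 → Y
  i=20: S-W = 22 → W
  i=21: Q-I =  8 → I
  i=22: U-R =  3 → D
  i=23: D-G = 23 → X
  i=24: P-N =  2 → C
  i=25: C-Q = 12 → M
  i=26: W-Y = 24 → Y
  i=27: R-V = 22 → W
  i=28: O-G =  8 → I
  i=29: M-J =  3 → D
  i=30: N-Q = 23 → X
  i=31: Y-W =  2 → C
  shifts repeat with period 7: IDXCMYW

IDXCMYW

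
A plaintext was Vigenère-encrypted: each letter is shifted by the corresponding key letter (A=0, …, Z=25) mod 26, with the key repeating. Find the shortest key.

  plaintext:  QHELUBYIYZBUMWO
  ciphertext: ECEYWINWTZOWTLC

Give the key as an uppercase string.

  i= 0: E-Q = 14 → O
  i= 1: C-H = 21 → V
  i= 2: E-E =  0 → A
  i= 3: Y-L = 13 → N
  i= 4: W-U =  2 → C
  i= 5: I-B =  7 → H
  i= 6: N-Y = 15 → P
  i= 7: W-I = 14 → O
  i= 8: T-Y = 21 → V
  i= 9: Z-Z =  0 → A
  i=10: O-B = 13 → N
  i=11: W-U =  2 → C
  i=12: T-M =  7 → H
  i=13: L-W = 15 → P
  i=14: C-O = 14 → O
  shifts repeat with period 7: OVANCHP

OVANCHP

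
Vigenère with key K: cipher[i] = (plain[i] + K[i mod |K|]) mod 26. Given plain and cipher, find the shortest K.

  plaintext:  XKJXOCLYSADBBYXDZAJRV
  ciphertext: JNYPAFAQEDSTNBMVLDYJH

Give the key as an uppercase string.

MDPS

  i= 0: J-X = 12 → M
  i= 1: N-K =  3 → D
  i= 2: Y-J = 15 → P
  i= 3: P-X = 18 → S
  i= 4: A-O = 12 → M
  i= 5: F-C =  3 → D
  i= 6: A-L = 15 → P
  i= 7: Q-Y = 18 → S
  i= 8: E-S = 12 → M
  i= 9: D-A =  3 → D
  i=10: S-D = 15 → P
  i=11: T-B = 18 → S
  i=12: N-B = 12 → M
  i=13: B-Y =  3 → D
  i=14: M-X = 15 → P
  i=15: V-D = 18 → S
  i=16: L-Z = 12 → M
  i=17: D-A =  3 → D
  i=18: Y-J = 15 → P
  i=19: J-R = 18 → S
  i=20: H-V = 12 → M
  shifts repeat with period 4: MDPS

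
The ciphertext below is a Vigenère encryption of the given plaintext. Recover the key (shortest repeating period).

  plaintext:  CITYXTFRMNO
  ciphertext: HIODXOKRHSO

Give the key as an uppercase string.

FAV

  i= 0: H-C =  5 → F
  i= 1: I-I =  0 → A
  i= 2: O-T = 21 → V
  i= 3: D-Y =  5 → F
  i= 4: X-X =  0 → A
  i= 5: O-T = 21 → V
  i= 6: K-F =  5 → F
  i= 7: R-R =  0 → A
  i= 8: H-M = 21 → V
  i= 9: S-N =  5 → F
  i=10: O-O =  0 → A
  shifts repeat with period 3: FAV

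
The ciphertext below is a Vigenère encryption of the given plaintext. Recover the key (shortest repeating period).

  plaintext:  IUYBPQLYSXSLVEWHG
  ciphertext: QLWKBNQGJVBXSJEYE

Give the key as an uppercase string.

IRYJMXF

  i= 0: Q-I =  8 → I
  i= 1: L-U = 17 → R
  i= 2: W-Y = 24 → Y
  i= 3: K-B =  9 → J
  i= 4: B-P = 12 → M
  i= 5: N-Q = 23 → X
  i= 6: Q-L =  5 → F
  i= 7: G-Y =  8 → I
  i= 8: J-S = 17 → R
  i= 9: V-X = 24 → Y
  i=10: B-S =  9 → J
  i=11: X-L = 12 → M
  i=12: S-V = 23 → X
  i=13: J-E =  5 → F
  i=14: E-W =  8 → I
  i=15: Y-H = 17 → R
  i=16: E-G = 24 → Y
  shifts repeat with period 7: IRYJMXF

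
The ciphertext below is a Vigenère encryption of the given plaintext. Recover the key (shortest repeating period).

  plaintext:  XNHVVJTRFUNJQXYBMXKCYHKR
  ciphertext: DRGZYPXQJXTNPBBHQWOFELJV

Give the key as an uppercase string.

  i= 0: D-X =  6 → G
  i= 1: R-N =  4 → E
  i= 2: G-H = 25 → Z
  i= 3: Z-V =  4 → E
  i= 4: Y-V =  3 → D
  i= 5: P-J =  6 → G
  i= 6: X-T =  4 → E
  i= 7: Q-R = 25 → Z
  i= 8: J-F =  4 → E
  i= 9: X-U =  3 → D
  i=10: T-N =  6 → G
  i=11: N-J =  4 → E
  i=12: P-Q = 25 → Z
  i=13: B-X =  4 → E
  i=14: B-Y =  3 → D
  i=15: H-B =  6 → G
  i=16: Q-M =  4 → E
  i=17: W-X = 25 → Z
  i=18: O-K =  4 → E
  i=19: F-C =  3 → D
  i=20: E-Y =  6 → G
  i=21: L-H =  4 → E
  i=22: J-K = 25 → Z
  i=23: V-R =  4 → E
  shifts repeat with period 5: GEZED

GEZED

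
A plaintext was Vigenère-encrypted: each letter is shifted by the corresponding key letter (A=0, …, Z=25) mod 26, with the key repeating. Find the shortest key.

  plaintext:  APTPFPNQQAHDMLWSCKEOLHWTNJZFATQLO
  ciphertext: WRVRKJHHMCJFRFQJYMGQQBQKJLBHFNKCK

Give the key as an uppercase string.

  i= 0: W-A = 22 → W
  i= 1: R-P =  2 → C
  i= 2: V-T =  2 → C
  i= 3: R-P =  2 → C
  i= 4: K-F =  5 → F
  i= 5: J-P = 20 → U
  i= 6: H-N = 20 → U
  i= 7: H-Q = 17 → R
  i= 8: M-Q = 22 → W
  i= 9: C-A =  2 → C
  i=10: J-H =  2 → C
  i=11: F-D =  2 → C
  i=12: R-M =  5 → F
  i=13: F-L = 20 → U
  i=14: Q-W = 20 → U
  i=15: J-S = 17 → R
  i=16: Y-C = 22 → W
  i=17: M-K =  2 → C
  i=18: G-E =  2 → C
  i=19: Q-O =  2 → C
  i=20: Q-L =  5 → F
  i=21: B-H = 20 → U
  i=22: Q-W = 20 → U
  i=23: K-T = 17 → R
  i=24: J-N = 22 → W
  i=25: L-J =  2 → C
  i=26: B-Z =  2 → C
  i=27: H-F =  2 → C
  i=28: F-A =  5 → F
  i=29: N-T = 20 → U
  i=30: K-Q = 20 → U
  i=31: C-L = 17 → R
  i=32: K-O = 22 → W
  shifts repeat with period 8: WCCCFUUR

WCCCFUUR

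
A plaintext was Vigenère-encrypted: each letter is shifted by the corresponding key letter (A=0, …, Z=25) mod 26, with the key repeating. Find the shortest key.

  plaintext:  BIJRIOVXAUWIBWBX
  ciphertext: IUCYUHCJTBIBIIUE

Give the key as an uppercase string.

  i= 0: I-B =  7 → H
  i= 1: U-I = 12 → M
  i= 2: C-J = 19 → T
  i= 3: Y-R =  7 → H
  i= 4: U-I = 12 → M
  i= 5: H-O = 19 → T
  i= 6: C-V =  7 → H
  i= 7: J-X = 12 → M
  i= 8: T-A = 19 → T
  i= 9: B-U =  7 → H
  i=10: I-W = 12 → M
  i=11: B-I = 19 → T
  i=12: I-B =  7 → H
  i=13: I-W = 12 → M
  i=14: U-B = 19 → T
  i=15: E-X =  7 → H
  shifts repeat with period 3: HMT

HMT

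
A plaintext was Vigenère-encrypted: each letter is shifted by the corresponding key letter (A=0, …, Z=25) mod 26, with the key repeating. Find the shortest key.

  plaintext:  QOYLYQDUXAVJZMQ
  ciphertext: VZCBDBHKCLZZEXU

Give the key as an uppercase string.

  i= 0: V-Q =  5 → F
  i= 1: Z-O = 11 → L
  i= 2: C-Y =  4 → E
  i= 3: B-L = 16 → Q
  i= 4: D-Y =  5 → F
  i= 5: B-Q = 11 → L
  i= 6: H-D =  4 → E
  i= 7: K-U = 16 → Q
  i= 8: C-X =  5 → F
  i= 9: L-A = 11 → L
  i=10: Z-V =  4 → E
  i=11: Z-J = 16 → Q
  i=12: E-Z =  5 → F
  i=13: X-M = 11 → L
  i=14: U-Q =  4 → E
  shifts repeat with period 4: FLEQ

FLEQ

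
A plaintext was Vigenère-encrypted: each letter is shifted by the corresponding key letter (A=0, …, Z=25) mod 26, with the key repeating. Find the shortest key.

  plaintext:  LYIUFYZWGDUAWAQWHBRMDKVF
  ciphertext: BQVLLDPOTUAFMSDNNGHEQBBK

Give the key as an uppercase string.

QSNRGF

  i= 0: B-L = 16 → Q
  i= 1: Q-Y = 18 → S
  i= 2: V-I = 13 → N
  i= 3: L-U = 17 → R
  i= 4: L-F =  6 → G
  i= 5: D-Y =  5 → F
  i= 6: P-Z = 16 → Q
  i= 7: O-W = 18 → S
  i= 8: T-G = 13 → N
  i= 9: U-D = 17 → R
  i=10: A-U =  6 → G
  i=11: F-A =  5 → F
  i=12: M-W = 16 → Q
  i=13: S-A = 18 → S
  i=14: D-Q = 13 → N
  i=15: N-W = 17 → R
  i=16: N-H =  6 → G
  i=17: G-B =  5 → F
  i=18: H-R = 16 → Q
  i=19: E-M = 18 → S
  i=20: Q-D = 13 → N
  i=21: B-K = 17 → R
  i=22: B-V =  6 → G
  i=23: K-F =  5 → F
  shifts repeat with period 6: QSNRGF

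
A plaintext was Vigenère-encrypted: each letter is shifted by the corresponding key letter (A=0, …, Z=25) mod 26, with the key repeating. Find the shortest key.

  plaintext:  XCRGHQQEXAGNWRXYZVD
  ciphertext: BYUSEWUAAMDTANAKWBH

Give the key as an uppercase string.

  i= 0: B-X =  4 → E
  i= 1: Y-C = 22 → W
  i= 2: U-R =  3 → D
  i= 3: S-G = 12 → M
  i= 4: E-H = 23 → X
  i= 5: W-Q =  6 → G
  i= 6: U-Q =  4 → E
  i= 7: A-E = 22 → W
  i= 8: A-X =  3 → D
  i= 9: M-A = 12 → M
  i=10: D-G = 23 → X
  i=11: T-N =  6 → G
  i=12: A-W =  4 → E
  i=13: N-R = 22 → W
  i=14: A-X =  3 → D
  i=15: K-Y = 12 → M
  i=16: W-Z = 23 → X
  i=17: B-V =  6 → G
  i=18: H-D =  4 → E
  shifts repeat with period 6: EWDMXG

EWDMXG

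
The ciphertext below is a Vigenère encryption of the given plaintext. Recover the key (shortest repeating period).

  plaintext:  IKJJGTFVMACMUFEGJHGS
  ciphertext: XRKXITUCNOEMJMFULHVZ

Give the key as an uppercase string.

  i= 0: X-I = 15 → P
  i= 1: R-K =  7 → H
  i= 2: K-J =  1 → B
  i= 3: X-J = 14 → O
  i= 4: I-G =  2 → C
  i= 5: T-T =  0 → A
  i= 6: U-F = 15 → P
  i= 7: C-V =  7 → H
  i= 8: N-M =  1 → B
  i= 9: O-A = 14 → O
  i=10: E-C =  2 → C
  i=11: M-M =  0 → A
  i=12: J-U = 15 → P
  i=13: M-F =  7 → H
  i=14: F-E =  1 → B
  i=15: U-G = 14 → O
  i=16: L-J =  2 → C
  i=17: H-H =  0 → A
  i=18: V-G = 15 → P
  i=19: Z-S =  7 → H
  shifts repeat with period 6: PHBOCA

PHBOCA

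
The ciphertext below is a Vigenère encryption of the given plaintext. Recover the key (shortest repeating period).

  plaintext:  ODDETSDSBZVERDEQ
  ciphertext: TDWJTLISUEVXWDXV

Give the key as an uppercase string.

FAT

  i= 0: T-O =  5 → F
  i= 1: D-D =  0 → A
  i= 2: W-D = 19 → T
  i= 3: J-E =  5 → F
  i= 4: T-T =  0 → A
  i= 5: L-S = 19 → T
  i= 6: I-D =  5 → F
  i= 7: S-S =  0 → A
  i= 8: U-B = 19 → T
  i= 9: E-Z =  5 → F
  i=10: V-V =  0 → A
  i=11: X-E = 19 → T
  i=12: W-R =  5 → F
  i=13: D-D =  0 → A
  i=14: X-E = 19 → T
  i=15: V-Q =  5 → F
  shifts repeat with period 3: FAT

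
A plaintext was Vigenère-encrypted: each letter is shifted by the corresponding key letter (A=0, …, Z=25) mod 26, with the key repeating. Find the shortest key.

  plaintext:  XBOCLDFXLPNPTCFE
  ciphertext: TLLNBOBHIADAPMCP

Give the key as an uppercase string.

WKXLQL

  i= 0: T-X = 22 → W
  i= 1: L-B = 10 → K
  i= 2: L-O = 23 → X
  i= 3: N-C = 11 → L
  i= 4: B-L = 16 → Q
  i= 5: O-D = 11 → L
  i= 6: B-F = 22 → W
  i= 7: H-X = 10 → K
  i= 8: I-L = 23 → X
  i= 9: A-P = 11 → L
  i=10: D-N = 16 → Q
  i=11: A-P = 11 → L
  i=12: P-T = 22 → W
  i=13: M-C = 10 → K
  i=14: C-F = 23 → X
  i=15: P-E = 11 → L
  shifts repeat with period 6: WKXLQL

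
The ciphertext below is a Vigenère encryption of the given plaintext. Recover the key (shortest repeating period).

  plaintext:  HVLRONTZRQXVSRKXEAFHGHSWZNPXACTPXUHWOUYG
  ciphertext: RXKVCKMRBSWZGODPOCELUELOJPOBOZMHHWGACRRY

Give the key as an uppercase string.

  i= 0: R-H = 10 → K
  i= 1: X-V =  2 → C
  i= 2: K-L = 25 → Z
  i= 3: V-R =  4 → E
  i= 4: C-O = 14 → O
  i= 5: K-N = 23 → X
  i= 6: M-T = 19 → T
  i= 7: R-Z = 18 → S
  i= 8: B-R = 10 → K
  i= 9: S-Q =  2 → C
  i=10: W-X = 25 → Z
  i=11: Z-V =  4 → E
  i=12: G-S = 14 → O
  i=13: O-R = 23 → X
  i=14: D-K = 19 → T
  i=15: P-X = 18 → S
  i=16: O-E = 10 → K
  i=17: C-A =  2 → C
  i=18: E-F = 25 → Z
  i=19: L-H =  4 → E
  i=20: U-G = 14 → O
  i=21: E-H = 23 → X
  i=22: L-S = 19 → T
  i=23: O-W = 18 → S
  i=24: J-Z = 10 → K
  i=25: P-N =  2 → C
  i=26: O-P = 25 → Z
  i=27: B-X =  4 → E
  i=28: O-A = 14 → O
  i=29: Z-C = 23 → X
  i=30: M-T = 19 → T
  i=31: H-P = 18 → S
  i=32: H-X = 10 → K
  i=33: W-U =  2 → C
  i=34: G-H = 25 → Z
  i=35: A-W =  4 → E
  i=36: C-O = 14 → O
  i=37: R-U = 23 → X
  i=38: R-Y = 19 → T
  i=39: Y-G = 18 → S
  shifts repeat with period 8: KCZEOXTS

KCZEOXTS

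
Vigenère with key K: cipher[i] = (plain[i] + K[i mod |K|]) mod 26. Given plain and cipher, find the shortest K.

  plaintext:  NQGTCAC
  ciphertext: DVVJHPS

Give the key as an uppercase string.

QFP

  i= 0: D-N = 16 → Q
  i= 1: V-Q =  5 → F
  i= 2: V-G = 15 → P
  i= 3: J-T = 16 → Q
  i= 4: H-C =  5 → F
  i= 5: P-A = 15 → P
  i= 6: S-C = 16 → Q
  shifts repeat with period 3: QFP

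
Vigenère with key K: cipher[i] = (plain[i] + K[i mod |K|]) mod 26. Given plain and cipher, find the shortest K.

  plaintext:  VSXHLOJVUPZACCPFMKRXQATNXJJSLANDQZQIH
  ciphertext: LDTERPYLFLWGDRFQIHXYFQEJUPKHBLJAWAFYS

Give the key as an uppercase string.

  i= 0: L-V = 16 → Q
  i= 1: D-S = 11 → L
  i= 2: T-X = 22 → W
  i= 3: E-H = 23 → X
  i= 4: R-L =  6 → G
  i= 5: P-O =  1 → B
  i= 6: Y-J = 15 → P
  i= 7: L-V = 16 → Q
  i= 8: F-U = 11 → L
  i= 9: L-P = 22 → W
  i=10: W-Z = 23 → X
  i=11: G-A =  6 → G
  i=12: D-C =  1 → B
  i=13: R-C = 15 → P
  i=14: F-P = 16 → Q
  i=15: Q-F = 11 → L
  i=16: I-M = 22 → W
  i=17: H-K = 23 → X
  i=18: X-R =  6 → G
  i=19: Y-X =  1 → B
  i=20: F-Q = 15 → P
  i=21: Q-A = 16 → Q
  i=22: E-T = 11 → L
  i=23: J-N = 22 → W
  i=24: U-X = 23 → X
  i=25: P-J =  6 → G
  i=26: K-J =  1 → B
  i=27: H-S = 15 → P
  i=28: B-L = 16 → Q
  i=29: L-A = 11 → L
  i=30: J-N = 22 → W
  i=31: A-D = 23 → X
  i=32: W-Q =  6 → G
  i=33: A-Z =  1 → B
  i=34: F-Q = 15 → P
  i=35: Y-I = 16 → Q
  i=36: S-H = 11 → L
  shifts repeat with period 7: QLWXGBP

QLWXGBP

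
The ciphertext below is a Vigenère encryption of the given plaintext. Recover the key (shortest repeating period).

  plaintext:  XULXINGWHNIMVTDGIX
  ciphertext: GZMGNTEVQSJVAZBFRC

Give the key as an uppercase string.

JFBJFGYZ

  i= 0: G-X =  9 → J
  i= 1: Z-U =  5 → F
  i= 2: M-L =  1 → B
  i= 3: G-X =  9 → J
  i= 4: N-I =  5 → F
  i= 5: T-N =  6 → G
  i= 6: E-G = 24 → Y
  i= 7: V-W = 25 → Z
  i= 8: Q-H =  9 → J
  i= 9: S-N =  5 → F
  i=10: J-I =  1 → B
  i=11: V-M =  9 → J
  i=12: A-V =  5 → F
  i=13: Z-T =  6 → G
  i=14: B-D = 24 → Y
  i=15: F-G = 25 → Z
  i=16: R-I =  9 → J
  i=17: C-X =  5 → F
  shifts repeat with period 8: JFBJFGYZ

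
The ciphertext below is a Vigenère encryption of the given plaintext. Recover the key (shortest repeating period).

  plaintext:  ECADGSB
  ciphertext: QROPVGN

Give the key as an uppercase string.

  i= 0: Q-E = 12 → M
  i= 1: R-C = 15 → P
  i= 2: O-A = 14 → O
  i= 3: P-D = 12 → M
  i= 4: V-G = 15 → P
  i= 5: G-S = 14 → O
  i= 6: N-B = 12 → M
  shifts repeat with period 3: MPO

MPO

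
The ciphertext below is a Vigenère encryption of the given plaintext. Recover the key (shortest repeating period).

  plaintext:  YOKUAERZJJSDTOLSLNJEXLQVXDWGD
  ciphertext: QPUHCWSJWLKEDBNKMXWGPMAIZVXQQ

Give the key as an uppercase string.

SBKNC

  i= 0: Q-Y = 18 → S
  i= 1: P-O =  1 → B
  i= 2: U-K = 10 → K
  i= 3: H-U = 13 → N
  i= 4: C-A =  2 → C
  i= 5: W-E = 18 → S
  i= 6: S-R =  1 → B
  i= 7: J-Z = 10 → K
  i= 8: W-J = 13 → N
  i= 9: L-J =  2 → C
  i=10: K-S = 18 → S
  i=11: E-D =  1 → B
  i=12: D-T = 10 → K
  i=13: B-O = 13 → N
  i=14: N-L =  2 → C
  i=15: K-S = 18 → S
  i=16: M-L =  1 → B
  i=17: X-N = 10 → K
  i=18: W-J = 13 → N
  i=19: G-E =  2 → C
  i=20: P-X = 18 → S
  i=21: M-L =  1 → B
  i=22: A-Q = 10 → K
  i=23: I-V = 13 → N
  i=24: Z-X =  2 → C
  i=25: V-D = 18 → S
  i=26: X-W =  1 → B
  i=27: Q-G = 10 → K
  i=28: Q-D = 13 → N
  shifts repeat with period 5: SBKNC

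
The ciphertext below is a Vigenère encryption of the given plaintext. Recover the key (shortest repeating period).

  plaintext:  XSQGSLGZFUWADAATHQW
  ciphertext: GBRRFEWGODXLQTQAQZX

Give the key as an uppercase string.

  i= 0: G-X =  9 → J
  i= 1: B-S =  9 → J
  i= 2: R-Q =  1 → B
  i= 3: R-G = 11 → L
  i= 4: F-S = 13 → N
  i= 5: E-L = 19 → T
  i= 6: W-G = 16 → Q
  i= 7: G-Z =  7 → H
  i= 8: O-F =  9 → J
  i= 9: D-U =  9 → J
  i=10: X-W =  1 → B
  i=11: L-A = 11 → L
  i=12: Q-D = 13 → N
  i=13: T-A = 19 → T
  i=14: Q-A = 16 → Q
  i=15: A-T =  7 → H
  i=16: Q-H =  9 → J
  i=17: Z-Q =  9 → J
  i=18: X-W =  1 → B
  shifts repeat with period 8: JJBLNTQH

JJBLNTQH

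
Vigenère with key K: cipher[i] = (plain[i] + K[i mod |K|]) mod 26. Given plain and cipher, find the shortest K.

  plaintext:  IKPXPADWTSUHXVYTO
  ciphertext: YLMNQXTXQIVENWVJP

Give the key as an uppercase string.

QBX

  i= 0: Y-I = 16 → Q
  i= 1: L-K =  1 → B
  i= 2: M-P = 23 → X
  i= 3: N-X = 16 → Q
  i= 4: Q-P =  1 → B
  i= 5: X-A = 23 → X
  i= 6: T-D = 16 → Q
  i= 7: X-W =  1 → B
  i= 8: Q-T = 23 → X
  i= 9: I-S = 16 → Q
  i=10: V-U =  1 → B
  i=11: E-H = 23 → X
  i=12: N-X = 16 → Q
  i=13: W-V =  1 → B
  i=14: V-Y = 23 → X
  i=15: J-T = 16 → Q
  i=16: P-O =  1 → B
  shifts repeat with period 3: QBX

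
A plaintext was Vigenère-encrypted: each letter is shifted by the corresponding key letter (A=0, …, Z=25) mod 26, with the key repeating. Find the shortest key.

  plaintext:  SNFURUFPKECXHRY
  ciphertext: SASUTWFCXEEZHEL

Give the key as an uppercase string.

  i= 0: S-S =  0 → A
  i= 1: A-N = 13 → N
  i= 2: S-F = 13 → N
  i= 3: U-U =  0 → A
  i= 4: T-R =  2 → C
  i= 5: W-U =  2 → C
  i= 6: F-F =  0 → A
  i= 7: C-P = 13 → N
  i= 8: X-K = 13 → N
  i= 9: E-E =  0 → A
  i=10: E-C =  2 → C
  i=11: Z-X =  2 → C
  i=12: H-H =  0 → A
  i=13: E-R = 13 → N
  i=14: L-Y = 13 → N
  shifts repeat with period 6: ANNACC

ANNACC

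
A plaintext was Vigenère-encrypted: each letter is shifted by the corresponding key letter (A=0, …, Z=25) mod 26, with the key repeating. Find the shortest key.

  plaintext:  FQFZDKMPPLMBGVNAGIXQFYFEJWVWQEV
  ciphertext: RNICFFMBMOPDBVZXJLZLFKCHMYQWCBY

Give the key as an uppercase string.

MXDDCVA

  i= 0: R-F = 12 → M
  i= 1: N-Q = 23 → X
  i= 2: I-F =  3 → D
  i= 3: C-Z =  3 → D
  i= 4: F-D =  2 → C
  i= 5: F-K = 21 → V
  i= 6: M-M =  0 → A
  i= 7: B-P = 12 → M
  i= 8: M-P = 23 → X
  i= 9: O-L =  3 → D
  i=10: P-M =  3 → D
  i=11: D-B =  2 → C
  i=12: B-G = 21 → V
  i=13: V-V =  0 → A
  i=14: Z-N = 12 → M
  i=15: X-A = 23 → X
  i=16: J-G =  3 → D
  i=17: L-I =  3 → D
  i=18: Z-X =  2 → C
  i=19: L-Q = 21 → V
  i=20: F-F =  0 → A
  i=21: K-Y = 12 → M
  i=22: C-F = 23 → X
  i=23: H-E =  3 → D
  i=24: M-J =  3 → D
  i=25: Y-W =  2 → C
  i=26: Q-V = 21 → V
  i=27: W-W =  0 → A
  i=28: C-Q = 12 → M
  i=29: B-E = 23 → X
  i=30: Y-V =  3 → D
  shifts repeat with period 7: MXDDCVA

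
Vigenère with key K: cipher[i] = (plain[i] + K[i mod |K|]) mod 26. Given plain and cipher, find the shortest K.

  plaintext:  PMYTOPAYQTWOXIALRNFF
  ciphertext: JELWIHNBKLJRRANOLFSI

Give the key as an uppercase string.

USND

  i= 0: J-P = 20 → U
  i= 1: E-M = 18 → S
  i= 2: L-Y = 13 → N
  i= 3: W-T =  3 → D
  i= 4: I-O = 20 → U
  i= 5: H-P = 18 → S
  i= 6: N-A = 13 → N
  i= 7: B-Y =  3 → D
  i= 8: K-Q = 20 → U
  i= 9: L-T = 18 → S
  i=10: J-W = 13 → N
  i=11: R-O =  3 → D
  i=12: R-X = 20 → U
  i=13: A-I = 18 → S
  i=14: N-A = 13 → N
  i=15: O-L =  3 → D
  i=16: L-R = 20 → U
  i=17: F-N = 18 → S
  i=18: S-F = 13 → N
  i=19: I-F =  3 → D
  shifts repeat with period 4: USND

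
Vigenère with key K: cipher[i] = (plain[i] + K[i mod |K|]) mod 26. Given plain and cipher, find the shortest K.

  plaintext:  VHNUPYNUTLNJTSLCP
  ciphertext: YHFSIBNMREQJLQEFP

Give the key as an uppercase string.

DASYT

  i= 0: Y-V =  3 → D
  i= 1: H-H =  0 → A
  i= 2: F-N = 18 → S
  i= 3: S-U = 24 → Y
  i= 4: I-P = 19 → T
  i= 5: B-Y =  3 → D
  i= 6: N-N =  0 → A
  i= 7: M-U = 18 → S
  i= 8: R-T = 24 → Y
  i= 9: E-L = 19 → T
  i=10: Q-N =  3 → D
  i=11: J-J =  0 → A
  i=12: L-T = 18 → S
  i=13: Q-S = 24 → Y
  i=14: E-L = 19 → T
  i=15: F-C =  3 → D
  i=16: P-P =  0 → A
  shifts repeat with period 5: DASYT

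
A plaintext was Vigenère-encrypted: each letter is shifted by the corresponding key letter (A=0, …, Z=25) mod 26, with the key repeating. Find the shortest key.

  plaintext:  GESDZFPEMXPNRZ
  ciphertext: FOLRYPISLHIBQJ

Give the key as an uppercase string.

ZKTO

  i= 0: F-G = 25 → Z
  i= 1: O-E = 10 → K
  i= 2: L-S = 19 → T
  i= 3: R-D = 14 → O
  i= 4: Y-Z = 25 → Z
  i= 5: P-F = 10 → K
  i= 6: I-P = 19 → T
  i= 7: S-E = 14 → O
  i= 8: L-M = 25 → Z
  i= 9: H-X = 10 → K
  i=10: I-P = 19 → T
  i=11: B-N = 14 → O
  i=12: Q-R = 25 → Z
  i=13: J-Z = 10 → K
  shifts repeat with period 4: ZKTO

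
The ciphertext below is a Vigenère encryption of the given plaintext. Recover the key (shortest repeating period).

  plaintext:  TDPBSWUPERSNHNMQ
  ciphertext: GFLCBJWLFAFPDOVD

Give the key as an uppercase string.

NCWBJ

  i= 0: G-T = 13 → N
  i= 1: F-D =  2 → C
  i= 2: L-P = 22 → W
  i= 3: C-B =  1 → B
  i= 4: B-S =  9 → J
  i= 5: J-W = 13 → N
  i= 6: W-U =  2 → C
  i= 7: L-P = 22 → W
  i= 8: F-E =  1 → B
  i= 9: A-R =  9 → J
  i=10: F-S = 13 → N
  i=11: P-N =  2 → C
  i=12: D-H = 22 → W
  i=13: O-N =  1 → B
  i=14: V-M =  9 → J
  i=15: D-Q = 13 → N
  shifts repeat with period 5: NCWBJ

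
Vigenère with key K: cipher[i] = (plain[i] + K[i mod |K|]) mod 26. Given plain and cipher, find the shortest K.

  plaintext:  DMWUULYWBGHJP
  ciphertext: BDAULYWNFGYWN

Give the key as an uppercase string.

YREARN

  i= 0: B-D = 24 → Y
  i= 1: D-M = 17 → R
  i= 2: A-W =  4 → E
  i= 3: U-U =  0 → A
  i= 4: L-U = 17 → R
  i= 5: Y-L = 13 → N
  i= 6: W-Y = 24 → Y
  i= 7: N-W = 17 → R
  i= 8: F-B =  4 → E
  i= 9: G-G =  0 → A
  i=10: Y-H = 17 → R
  i=11: W-J = 13 → N
  i=12: N-P = 24 → Y
  shifts repeat with period 6: YREARN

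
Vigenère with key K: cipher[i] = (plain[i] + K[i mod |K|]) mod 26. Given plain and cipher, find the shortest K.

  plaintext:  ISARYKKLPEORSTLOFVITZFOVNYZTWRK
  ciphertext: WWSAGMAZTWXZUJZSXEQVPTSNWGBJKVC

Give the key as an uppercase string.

OESJICQ

  i= 0: W-I = 14 → O
  i= 1: W-S =  4 → E
  i= 2: S-A = 18 → S
  i= 3: A-R =  9 → J
  i= 4: G-Y =  8 → I
  i= 5: M-K =  2 → C
  i= 6: A-K = 16 → Q
  i= 7: Z-L = 14 → O
  i= 8: T-P =  4 → E
  i= 9: W-E = 18 → S
  i=10: X-O =  9 → J
  i=11: Z-R =  8 → I
  i=12: U-S =  2 → C
  i=13: J-T = 16 → Q
  i=14: Z-L = 14 → O
  i=15: S-O =  4 → E
  i=16: X-F = 18 → S
  i=17: E-V =  9 → J
  i=18: Q-I =  8 → I
  i=19: V-T =  2 → C
  i=20: P-Z = 16 → Q
  i=21: T-F = 14 → O
  i=22: S-O =  4 → E
  i=23: N-V = 18 → S
  i=24: W-N =  9 → J
  i=25: G-Y =  8 → I
  i=26: B-Z =  2 → C
  i=27: J-T = 16 → Q
  i=28: K-W = 14 → O
  i=29: V-R =  4 → E
  i=30: C-K = 18 → S
  shifts repeat with period 7: OESJICQ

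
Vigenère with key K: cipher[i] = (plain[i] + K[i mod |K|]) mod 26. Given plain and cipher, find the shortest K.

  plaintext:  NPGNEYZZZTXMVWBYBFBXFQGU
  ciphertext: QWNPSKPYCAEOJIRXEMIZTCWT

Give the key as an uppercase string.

  i= 0: Q-N =  3 → D
  i= 1: W-P =  7 → H
  i= 2: N-G =  7 → H
  i= 3: P-N =  2 → C
  i= 4: S-E = 14 → O
  i= 5: K-Y = 12 → M
  i= 6: P-Z = 16 → Q
  i= 7: Y-Z = 25 → Z
  i= 8: C-Z =  3 → D
  i= 9: A-T =  7 → H
  i=10: E-X =  7 → H
  i=11: O-M =  2 → C
  i=12: J-V = 14 → O
  i=13: I-W = 12 → M
  i=14: R-B = 16 → Q
  i=15: X-Y = 25 → Z
  i=16: E-B =  3 → D
  i=17: M-F =  7 → H
  i=18: I-B =  7 → H
  i=19: Z-X =  2 → C
  i=20: T-F = 14 → O
  i=21: C-Q = 12 → M
  i=22: W-G = 16 → Q
  i=23: T-U = 25 → Z
  shifts repeat with period 8: DHHCOMQZ

DHHCOMQZ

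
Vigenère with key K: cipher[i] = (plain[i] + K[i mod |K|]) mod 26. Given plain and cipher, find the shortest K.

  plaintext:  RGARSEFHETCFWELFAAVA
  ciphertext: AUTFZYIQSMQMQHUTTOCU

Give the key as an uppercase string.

  i= 0: A-R =  9 → J
  i= 1: U-G = 14 → O
  i= 2: T-A = 19 → T
  i= 3: F-R = 14 → O
  i= 4: Z-S =  7 → H
  i= 5: Y-E = 20 → U
  i= 6: I-F =  3 → D
  i= 7: Q-H =  9 → J
  i= 8: S-E = 14 → O
  i= 9: M-T = 19 → T
  i=10: Q-C = 14 → O
  i=11: M-F =  7 → H
  i=12: Q-W = 20 → U
  i=13: H-E =  3 → D
  i=14: U-L =  9 → J
  i=15: T-F = 14 → O
  i=16: T-A = 19 → T
  i=17: O-A = 14 → O
  i=18: C-V =  7 → H
  i=19: U-A = 20 → U
  shifts repeat with period 7: JOTOHUD

JOTOHUD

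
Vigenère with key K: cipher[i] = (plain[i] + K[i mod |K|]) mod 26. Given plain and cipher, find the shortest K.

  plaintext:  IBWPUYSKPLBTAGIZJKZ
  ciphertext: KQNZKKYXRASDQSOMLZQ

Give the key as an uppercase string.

  i= 0: K-I =  2 → C
  i= 1: Q-B = 15 → P
  i= 2: N-W = 17 → R
  i= 3: Z-P = 10 → K
  i= 4: K-U = 16 → Q
  i= 5: K-Y = 12 → M
  i= 6: Y-S =  6 → G
  i= 7: X-K = 13 → N
  i= 8: R-P =  2 → C
  i= 9: A-L = 15 → P
  i=10: S-B = 17 → R
  i=11: D-T = 10 → K
  i=12: Q-A = 16 → Q
  i=13: S-G = 12 → M
  i=14: O-I =  6 → G
  i=15: M-Z = 13 → N
  i=16: L-J =  2 → C
  i=17: Z-K = 15 → P
  i=18: Q-Z = 17 → R
  shifts repeat with period 8: CPRKQMGN

CPRKQMGN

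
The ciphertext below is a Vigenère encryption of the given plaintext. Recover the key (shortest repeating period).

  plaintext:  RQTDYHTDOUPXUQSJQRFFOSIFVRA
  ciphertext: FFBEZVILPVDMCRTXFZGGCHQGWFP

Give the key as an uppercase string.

  i= 0: F-R = 14 → O
  i= 1: F-Q = 15 → P
  i= 2: B-T =  8 → I
  i= 3: E-D =  1 → B
  i= 4: Z-Y =  1 → B
  i= 5: V-H = 14 → O
  i= 6: I-T = 15 → P
  i= 7: L-D =  8 → I
  i= 8: P-O =  1 → B
  i= 9: V-U =  1 → B
  i=10: D-P = 14 → O
  i=11: M-X = 15 → P
  i=12: C-U =  8 → I
  i=13: R-Q =  1 → B
  i=14: T-S =  1 → B
  i=15: X-J = 14 → O
  i=16: F-Q = 15 → P
  i=17: Z-R =  8 → I
  i=18: G-F =  1 → B
  i=19: G-F =  1 → B
  i=20: C-O = 14 → O
  i=21: H-S = 15 → P
  i=22: Q-I =  8 → I
  i=23: G-F =  1 → B
  i=24: W-V =  1 → B
  i=25: F-R = 14 → O
  i=26: P-A = 15 → P
  shifts repeat with period 5: OPIBB

OPIBB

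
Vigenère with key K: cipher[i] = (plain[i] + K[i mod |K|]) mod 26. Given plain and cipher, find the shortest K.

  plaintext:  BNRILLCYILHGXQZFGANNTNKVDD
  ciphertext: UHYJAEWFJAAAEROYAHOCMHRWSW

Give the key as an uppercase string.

TUHBP

  i= 0: U-B = 19 → T
  i= 1: H-N = 20 → U
  i= 2: Y-R =  7 → H
  i= 3: J-I =  1 → B
  i= 4: A-L = 15 → P
  i= 5: E-L = 19 → T
  i= 6: W-C = 20 → U
  i= 7: F-Y =  7 → H
  i= 8: J-I =  1 → B
  i= 9: A-L = 15 → P
  i=10: A-H = 19 → T
  i=11: A-G = 20 → U
  i=12: E-X =  7 → H
  i=13: R-Q =  1 → B
  i=14: O-Z = 15 → P
  i=15: Y-F = 19 → T
  i=16: A-G = 20 → U
  i=17: H-A =  7 → H
  i=18: O-N =  1 → B
  i=19: C-N = 15 → P
  i=20: M-T = 19 → T
  i=21: H-N = 20 → U
  i=22: R-K =  7 → H
  i=23: W-V =  1 → B
  i=24: S-D = 15 → P
  i=25: W-D = 19 → T
  shifts repeat with period 5: TUHBP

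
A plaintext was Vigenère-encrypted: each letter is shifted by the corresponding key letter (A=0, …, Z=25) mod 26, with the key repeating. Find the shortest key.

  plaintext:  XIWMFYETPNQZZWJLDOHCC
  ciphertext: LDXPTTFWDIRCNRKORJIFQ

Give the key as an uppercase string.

OVBD

  i= 0: L-X = 14 → O
  i= 1: D-I = 21 → V
  i= 2: X-W =  1 → B
  i= 3: P-M =  3 → D
  i= 4: T-F = 14 → O
  i= 5: T-Y = 21 → V
  i= 6: F-E =  1 → B
  i= 7: W-T =  3 → D
  i= 8: D-P = 14 → O
  i= 9: I-N = 21 → V
  i=10: R-Q =  1 → B
  i=11: C-Z =  3 → D
  i=12: N-Z = 14 → O
  i=13: R-W = 21 → V
  i=14: K-J =  1 → B
  i=15: O-L =  3 → D
  i=16: R-D = 14 → O
  i=17: J-O = 21 → V
  i=18: I-H =  1 → B
  i=19: F-C =  3 → D
  i=20: Q-C = 14 → O
  shifts repeat with period 4: OVBD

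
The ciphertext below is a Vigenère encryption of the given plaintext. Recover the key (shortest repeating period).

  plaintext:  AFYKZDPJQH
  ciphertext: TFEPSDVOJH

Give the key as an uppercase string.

  i= 0: T-A = 19 → T
  i= 1: F-F =  0 → A
  i= 2: E-Y =  6 → G
  i= 3: P-K =  5 → F
  i= 4: S-Z = 19 → T
  i= 5: D-D =  0 → A
  i= 6: V-P =  6 → G
  i= 7: O-J =  5 → F
  i= 8: J-Q = 19 → T
  i= 9: H-H =  0 → A
  shifts repeat with period 4: TAGF

TAGF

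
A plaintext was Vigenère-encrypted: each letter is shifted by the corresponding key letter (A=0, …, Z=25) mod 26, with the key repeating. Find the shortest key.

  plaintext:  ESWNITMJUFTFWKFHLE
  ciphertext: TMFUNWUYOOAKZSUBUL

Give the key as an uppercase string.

PUJHFDI

  i= 0: T-E = 15 → P
  i= 1: M-S = 20 → U
  i= 2: F-W =  9 → J
  i= 3: U-N =  7 → H
  i= 4: N-I =  5 → F
  i= 5: W-T =  3 → D
  i= 6: U-M =  8 → I
  i= 7: Y-J = 15 → P
  i= 8: O-U = 20 → U
  i= 9: O-F =  9 → J
  i=10: A-T =  7 → H
  i=11: K-F =  5 → F
  i=12: Z-W =  3 → D
  i=13: S-K =  8 → I
  i=14: U-F = 15 → P
  i=15: B-H = 20 → U
  i=16: U-L =  9 → J
  i=17: L-E =  7 → H
  shifts repeat with period 7: PUJHFDI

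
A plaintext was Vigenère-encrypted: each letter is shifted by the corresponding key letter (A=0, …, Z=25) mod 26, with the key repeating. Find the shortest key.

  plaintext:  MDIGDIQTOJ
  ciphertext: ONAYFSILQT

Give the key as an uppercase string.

  i= 0: O-M =  2 → C
  i= 1: N-D = 10 → K
  i= 2: A-I = 18 → S
  i= 3: Y-G = 18 → S
  i= 4: F-D =  2 → C
  i= 5: S-I = 10 → K
  i= 6: I-Q = 18 → S
  i= 7: L-T = 18 → S
  i= 8: Q-O =  2 → C
  i= 9: T-J = 10 → K
  shifts repeat with period 4: CKSS

CKSS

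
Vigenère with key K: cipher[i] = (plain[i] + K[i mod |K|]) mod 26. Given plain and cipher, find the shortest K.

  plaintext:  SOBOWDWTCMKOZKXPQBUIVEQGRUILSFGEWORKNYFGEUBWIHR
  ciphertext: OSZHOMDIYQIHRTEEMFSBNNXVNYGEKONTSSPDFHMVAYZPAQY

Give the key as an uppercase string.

  i= 0: O-S = 22 → W
  i= 1: S-O =  4 → E
  i= 2: Z-B = 24 → Y
  i= 3: H-O = 19 → T
  i= 4: O-W = 18 → S
  i= 5: M-D =  9 → J
  i= 6: D-W =  7 → H
  i= 7: I-T = 15 → P
  i= 8: Y-C = 22 → W
  i= 9: Q-M =  4 → E
  i=10: I-K = 24 → Y
  i=11: H-O = 19 → T
  i=12: R-Z = 18 → S
  i=13: T-K =  9 → J
  i=14: E-X =  7 → H
  i=15: E-P = 15 → P
  i=16: M-Q = 22 → W
  i=17: F-B =  4 → E
  i=18: S-U = 24 → Y
  i=19: B-I = 19 → T
  i=20: N-V = 18 → S
  i=21: N-E =  9 → J
  i=22: X-Q =  7 → H
  i=23: V-G = 15 → P
  i=24: N-R = 22 → W
  i=25: Y-U =  4 → E
  i=26: G-I = 24 → Y
  i=27: E-L = 19 → T
  i=28: K-S = 18 → S
  i=29: O-F =  9 → J
  i=30: N-G =  7 → H
  i=31: T-E = 15 → P
  i=32: S-W = 22 → W
  i=33: S-O =  4 → E
  i=34: P-R = 24 → Y
  i=35: D-K = 19 → T
  i=36: F-N = 18 → S
  i=37: H-Y =  9 → J
  i=38: M-F =  7 → H
  i=39: V-G = 15 → P
  i=40: A-E = 22 → W
  i=41: Y-U =  4 → E
  i=42: Z-B = 24 → Y
  i=43: P-W = 19 → T
  i=44: A-I = 18 → S
  i=45: Q-H =  9 → J
  i=46: Y-R =  7 → H
  shifts repeat with period 8: WEYTSJHP

WEYTSJHP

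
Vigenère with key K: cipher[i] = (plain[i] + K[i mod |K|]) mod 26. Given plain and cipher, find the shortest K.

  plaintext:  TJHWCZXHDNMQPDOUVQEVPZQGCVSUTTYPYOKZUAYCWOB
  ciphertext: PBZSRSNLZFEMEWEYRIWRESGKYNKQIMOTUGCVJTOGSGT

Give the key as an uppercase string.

  i= 0: P-T = 22 → W
  i= 1: B-J = 18 → S
  i= 2: Z-H = 18 → S
  i= 3: S-W = 22 → W
  i= 4: R-C = 15 → P
  i= 5: S-Z = 19 → T
  i= 6: N-X = 16 → Q
  i= 7: L-H =  4 → E
  i= 8: Z-D = 22 → W
  i= 9: F-N = 18 → S
  i=10: E-M = 18 → S
  i=11: M-Q = 22 → W
  i=12: E-P = 15 → P
  i=13: W-D = 19 → T
  i=14: E-O = 16 → Q
  i=15: Y-U =  4 → E
  i=16: R-V = 22 → W
  i=17: I-Q = 18 → S
  i=18: W-E = 18 → S
  i=19: R-V = 22 → W
  i=20: E-P = 15 → P
  i=21: S-Z = 19 → T
  i=22: G-Q = 16 → Q
  i=23: K-G =  4 → E
  i=24: Y-C = 22 → W
  i=25: N-V = 18 → S
  i=26: K-S = 18 → S
  i=27: Q-U = 22 → W
  i=28: I-T = 15 → P
  i=29: M-T = 19 → T
  i=30: O-Y = 16 → Q
  i=31: T-P =  4 → E
  i=32: U-Y = 22 → W
  i=33: G-O = 18 → S
  i=34: C-K = 18 → S
  i=35: V-Z = 22 → W
  i=36: J-U = 15 → P
  i=37: T-A = 19 → T
  i=38: O-Y = 16 → Q
  i=39: G-C =  4 → E
  i=40: S-W = 22 → W
  i=41: G-O = 18 → S
  i=42: T-B = 18 → S
  shifts repeat with period 8: WSSWPTQE

WSSWPTQE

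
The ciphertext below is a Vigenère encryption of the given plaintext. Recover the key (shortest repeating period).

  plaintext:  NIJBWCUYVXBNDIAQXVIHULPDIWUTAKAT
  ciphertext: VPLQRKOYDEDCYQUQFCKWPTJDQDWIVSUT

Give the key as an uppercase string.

IHCPVIUA

  i= 0: V-N =  8 → I
  i= 1: P-I =  7 → H
  i= 2: L-J =  2 → C
  i= 3: Q-B = 15 → P
  i= 4: R-W = 21 → V
  i= 5: K-C =  8 → I
  i= 6: O-U = 20 → U
  i= 7: Y-Y =  0 → A
  i= 8: D-V =  8 → I
  i= 9: E-X =  7 → H
  i=10: D-B =  2 → C
  i=11: C-N = 15 → P
  i=12: Y-D = 21 → V
  i=13: Q-I =  8 → I
  i=14: U-A = 20 → U
  i=15: Q-Q =  0 → A
  i=16: F-X =  8 → I
  i=17: C-V =  7 → H
  i=18: K-I =  2 → C
  i=19: W-H = 15 → P
  i=20: P-U = 21 → V
  i=21: T-L =  8 → I
  i=22: J-P = 20 → U
  i=23: D-D =  0 → A
  i=24: Q-I =  8 → I
  i=25: D-W =  7 → H
  i=26: W-U =  2 → C
  i=27: I-T = 15 → P
  i=28: V-A = 21 → V
  i=29: S-K =  8 → I
  i=30: U-A = 20 → U
  i=31: T-T =  0 → A
  shifts repeat with period 8: IHCPVIUA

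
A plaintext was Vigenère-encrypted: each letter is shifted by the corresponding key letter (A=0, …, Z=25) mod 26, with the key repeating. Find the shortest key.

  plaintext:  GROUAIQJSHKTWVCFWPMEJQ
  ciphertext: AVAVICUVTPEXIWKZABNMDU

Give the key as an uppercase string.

UEMBI

  i= 0: A-G = 20 → U
  i= 1: V-R =  4 → E
  i= 2: A-O = 12 → M
  i= 3: V-U =  1 → B
  i= 4: I-A =  8 → I
  i= 5: C-I = 20 → U
  i= 6: U-Q =  4 → E
  i= 7: V-J = 12 → M
  i= 8: T-S =  1 → B
  i= 9: P-H =  8 → I
  i=10: E-K = 20 → U
  i=11: X-T =  4 → E
  i=12: I-W = 12 → M
  i=13: W-V =  1 → B
  i=14: K-C =  8 → I
  i=15: Z-F = 20 → U
  i=16: A-W =  4 → E
  i=17: B-P = 12 → M
  i=18: N-M =  1 → B
  i=19: M-E =  8 → I
  i=20: D-J = 20 → U
  i=21: U-Q =  4 → E
  shifts repeat with period 5: UEMBI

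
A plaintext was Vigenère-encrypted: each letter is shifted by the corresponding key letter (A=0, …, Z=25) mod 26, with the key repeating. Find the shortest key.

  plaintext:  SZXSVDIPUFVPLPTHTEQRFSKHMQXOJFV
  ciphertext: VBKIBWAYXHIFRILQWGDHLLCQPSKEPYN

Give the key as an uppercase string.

  i= 0: V-S =  3 → D
  i= 1: B-Z =  2 → C
  i= 2: K-X = 13 → N
  i= 3: I-S = 16 → Q
  i= 4: B-V =  6 → G
  i= 5: W-D = 19 → T
  i= 6: A-I = 18 → S
  i= 7: Y-P =  9 → J
  i= 8: X-U =  3 → D
  i= 9: H-F =  2 → C
  i=10: I-V = 13 → N
  i=11: F-P = 16 → Q
  i=12: R-L =  6 → G
  i=13: I-P = 19 → T
  i=14: L-T = 18 → S
  i=15: Q-H =  9 → J
  i=16: W-T =  3 → D
  i=17: G-E =  2 → C
  i=18: D-Q = 13 → N
  i=19: H-R = 16 → Q
  i=20: L-F =  6 → G
  i=21: L-S = 19 → T
  i=22: C-K = 18 → S
  i=23: Q-H =  9 → J
  i=24: P-M =  3 → D
  i=25: S-Q =  2 → C
  i=26: K-X = 13 → N
  i=27: E-O = 16 → Q
  i=28: P-J =  6 → G
  i=29: Y-F = 19 → T
  i=30: N-V = 18 → S
  shifts repeat with period 8: DCNQGTSJ

DCNQGTSJ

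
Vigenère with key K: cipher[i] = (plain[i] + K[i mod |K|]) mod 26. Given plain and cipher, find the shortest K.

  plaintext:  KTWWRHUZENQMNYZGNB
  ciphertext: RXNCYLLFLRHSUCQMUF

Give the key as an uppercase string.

HERG

  i= 0: R-K =  7 → H
  i= 1: X-T =  4 → E
  i= 2: N-W = 17 → R
  i= 3: C-W =  6 → G
  i= 4: Y-R =  7 → H
  i= 5: L-H =  4 → E
  i= 6: L-U = 17 → R
  i= 7: F-Z =  6 → G
  i= 8: L-E =  7 → H
  i= 9: R-N =  4 → E
  i=10: H-Q = 17 → R
  i=11: S-M =  6 → G
  i=12: U-N =  7 → H
  i=13: C-Y =  4 → E
  i=14: Q-Z = 17 → R
  i=15: M-G =  6 → G
  i=16: U-N =  7 → H
  i=17: F-B =  4 → E
  shifts repeat with period 4: HERG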